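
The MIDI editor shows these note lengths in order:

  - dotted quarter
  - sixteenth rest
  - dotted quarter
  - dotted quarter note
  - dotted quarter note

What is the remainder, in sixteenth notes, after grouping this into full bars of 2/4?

One bar of 2/4 = 8 sixteenth notes.
Each duration in sixteenth notes: dotted quarter = 6; sixteenth rest = 1; dotted quarter = 6; dotted quarter note = 6; dotted quarter note = 6.
Sum: 6 + 1 + 6 + 6 + 6 = 25.
25 ÷ 8 = 3 complete bars with 1 sixteenth note remaining.

1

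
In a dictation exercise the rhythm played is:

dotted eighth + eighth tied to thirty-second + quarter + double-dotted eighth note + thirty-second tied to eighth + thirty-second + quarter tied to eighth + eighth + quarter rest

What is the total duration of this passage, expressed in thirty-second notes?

Express everything in thirty-second notes: dotted eighth = 6; eighth tied to thirty-second (eighth + thirty-second) = 5; quarter = 8; double-dotted eighth note = 7; thirty-second tied to eighth (thirty-second + eighth) = 5; thirty-second = 1; quarter tied to eighth (quarter + eighth) = 12; eighth = 4; quarter rest = 8.
Adding: 6 + 5 + 8 + 7 + 5 + 1 + 12 + 4 + 8 = 56 thirty-second notes.

56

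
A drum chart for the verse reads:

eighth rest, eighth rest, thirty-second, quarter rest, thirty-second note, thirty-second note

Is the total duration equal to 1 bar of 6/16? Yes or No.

No

One bar of 6/16 = 12 thirty-second notes.
Convert each value to thirty-second notes: eighth rest = 4; eighth rest = 4; thirty-second = 1; quarter rest = 8; thirty-second note = 1; thirty-second note = 1.
Total: 4 + 4 + 1 + 8 + 1 + 1 = 19.
19 exceeds 12, so the answer is No.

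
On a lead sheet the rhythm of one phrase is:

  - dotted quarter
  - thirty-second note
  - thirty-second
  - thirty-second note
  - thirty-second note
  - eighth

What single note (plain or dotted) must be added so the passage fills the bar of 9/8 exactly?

The bar of 9/8 = 36 thirty-second notes.
Each duration in thirty-second notes: dotted quarter = 12; thirty-second note = 1; thirty-second = 1; thirty-second note = 1; thirty-second note = 1; eighth = 4.
Sum: 12 + 1 + 1 + 1 + 1 + 4 = 20.
Remaining: 36 − 20 = 16 thirty-second notes, which is a half note.

half note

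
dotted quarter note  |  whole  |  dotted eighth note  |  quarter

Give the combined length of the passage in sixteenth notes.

29

Working in sixteenth notes: dotted quarter note = 6; whole = 16; dotted eighth note = 3; quarter = 4.
Altogether 6 + 16 + 3 + 4 = 29 sixteenth notes.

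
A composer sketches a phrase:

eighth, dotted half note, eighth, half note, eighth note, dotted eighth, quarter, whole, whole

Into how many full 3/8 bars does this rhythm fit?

10

One bar of 3/8 = 6 sixteenth notes.
Working in sixteenth notes: eighth = 2; dotted half note = 12; eighth = 2; half note = 8; eighth note = 2; dotted eighth = 3; quarter = 4; whole = 16; whole = 16.
Sum: 2 + 12 + 2 + 8 + 2 + 3 + 4 + 16 + 16 = 65.
65 ÷ 6 = 10 complete bars with 5 left over.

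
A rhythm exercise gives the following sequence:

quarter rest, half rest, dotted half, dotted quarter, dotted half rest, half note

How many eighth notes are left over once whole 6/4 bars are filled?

1

One bar of 6/4 = 12 eighth notes.
Convert each value to eighth notes: quarter rest = 2; half rest = 4; dotted half = 6; dotted quarter = 3; dotted half rest = 6; half note = 4.
Sum: 2 + 4 + 6 + 3 + 6 + 4 = 25.
25 ÷ 12 = 2 complete bars with 1 eighth note remaining.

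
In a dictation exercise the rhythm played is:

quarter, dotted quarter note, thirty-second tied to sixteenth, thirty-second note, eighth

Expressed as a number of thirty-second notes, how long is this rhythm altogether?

28

Working in thirty-second notes: quarter = 8; dotted quarter note = 12; thirty-second tied to sixteenth (thirty-second + sixteenth) = 3; thirty-second note = 1; eighth = 4.
Adding: 8 + 12 + 3 + 1 + 4 = 28 thirty-second notes.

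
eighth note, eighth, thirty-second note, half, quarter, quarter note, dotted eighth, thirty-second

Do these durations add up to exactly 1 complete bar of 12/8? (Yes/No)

One bar of 12/8 = 48 thirty-second notes.
Each duration in thirty-second notes: eighth note = 4; eighth = 4; thirty-second note = 1; half = 16; quarter = 8; quarter note = 8; dotted eighth = 6; thirty-second = 1.
Adding: 4 + 4 + 1 + 16 + 8 + 8 + 6 + 1 = 48.
48 equals 48, so the answer is Yes.

Yes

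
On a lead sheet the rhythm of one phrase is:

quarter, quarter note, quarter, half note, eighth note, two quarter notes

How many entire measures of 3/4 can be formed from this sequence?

2

One bar of 3/4 = 6 eighth notes.
Express everything in eighth notes: quarter = 2; quarter note = 2; quarter = 2; half note = 4; eighth note = 1; quarter note = 2; quarter note = 2.
Sum: 2 + 2 + 2 + 4 + 1 + 2 + 2 = 15.
15 ÷ 6 = 2 complete bars with 3 left over.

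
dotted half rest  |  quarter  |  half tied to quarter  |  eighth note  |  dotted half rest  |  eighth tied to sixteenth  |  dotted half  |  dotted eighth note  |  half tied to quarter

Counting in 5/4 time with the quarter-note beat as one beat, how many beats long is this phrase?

One quarter-note beat = 4 sixteenth notes.
Working in sixteenth notes: dotted half rest = 12; quarter = 4; half tied to quarter (half + quarter) = 12; eighth note = 2; dotted half rest = 12; eighth tied to sixteenth (eighth + sixteenth) = 3; dotted half = 12; dotted eighth note = 3; half tied to quarter (half + quarter) = 12.
Sum: 12 + 4 + 12 + 2 + 12 + 3 + 12 + 3 + 12 = 72.
72 ÷ 4 = 18 beats.

18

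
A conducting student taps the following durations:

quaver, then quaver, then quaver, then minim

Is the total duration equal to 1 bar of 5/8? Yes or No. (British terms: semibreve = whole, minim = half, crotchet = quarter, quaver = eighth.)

One bar of 5/8 = 5 eighth notes.
Express everything in eighth notes: quaver = 1; quaver = 1; quaver = 1; minim = 4.
Adding: 1 + 1 + 1 + 4 = 7.
7 exceeds 5, so the answer is No.

No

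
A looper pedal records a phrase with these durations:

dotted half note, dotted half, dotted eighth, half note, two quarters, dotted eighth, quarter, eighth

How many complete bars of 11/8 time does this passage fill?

One bar of 11/8 = 22 sixteenth notes.
Working in sixteenth notes: dotted half note = 12; dotted half = 12; dotted eighth = 3; half note = 8; quarter = 4; quarter = 4; dotted eighth = 3; quarter = 4; eighth = 2.
Total: 12 + 12 + 3 + 8 + 4 + 4 + 3 + 4 + 2 = 52.
52 ÷ 22 = 2 complete bars with 8 left over.

2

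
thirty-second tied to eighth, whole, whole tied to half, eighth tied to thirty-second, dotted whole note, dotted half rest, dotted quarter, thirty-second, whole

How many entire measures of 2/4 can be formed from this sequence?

One bar of 2/4 = 16 thirty-second notes.
Each duration in thirty-second notes: thirty-second tied to eighth (thirty-second + eighth) = 5; whole = 32; whole tied to half (whole + half) = 48; eighth tied to thirty-second (eighth + thirty-second) = 5; dotted whole note = 48; dotted half rest = 24; dotted quarter = 12; thirty-second = 1; whole = 32.
Total: 5 + 32 + 48 + 5 + 48 + 24 + 12 + 1 + 32 = 207.
207 ÷ 16 = 12 complete bars with 15 left over.

12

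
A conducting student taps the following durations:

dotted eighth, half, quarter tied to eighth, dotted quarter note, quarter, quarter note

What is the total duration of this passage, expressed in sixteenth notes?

Each duration in sixteenth notes: dotted eighth = 3; half = 8; quarter tied to eighth (quarter + eighth) = 6; dotted quarter note = 6; quarter = 4; quarter note = 4.
Total: 3 + 8 + 6 + 6 + 4 + 4 = 31 sixteenth notes.

31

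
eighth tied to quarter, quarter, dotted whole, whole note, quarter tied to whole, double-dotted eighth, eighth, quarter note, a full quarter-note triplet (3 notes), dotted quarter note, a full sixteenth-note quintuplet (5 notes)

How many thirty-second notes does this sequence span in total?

In thirty-second notes: eighth tied to quarter (eighth + quarter) = 12; quarter = 8; dotted whole = 48; whole note = 32; quarter tied to whole (quarter + whole) = 40; double-dotted eighth = 7; eighth = 4; quarter note = 8; a full quarter-note triplet (3 notes) (three triplet quarters span one half) = 16; dotted quarter note = 12; a full sixteenth-note quintuplet (5 notes) (five quintuplet sixteenths span one quarter) = 8.
Sum: 12 + 8 + 48 + 32 + 40 + 7 + 4 + 8 + 16 + 12 + 8 = 195 thirty-second notes.

195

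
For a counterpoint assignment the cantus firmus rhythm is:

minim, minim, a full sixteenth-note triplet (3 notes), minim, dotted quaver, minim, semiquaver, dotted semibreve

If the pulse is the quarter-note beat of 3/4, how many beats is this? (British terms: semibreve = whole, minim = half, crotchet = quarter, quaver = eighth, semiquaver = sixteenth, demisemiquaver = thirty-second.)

One quarter-note beat = 4 sixteenth notes.
Convert each value to sixteenth notes: minim = 8; minim = 8; a full sixteenth-note triplet (3 notes) (three triplet sixteenths span one eighth) = 2; minim = 8; dotted quaver = 3; minim = 8; semiquaver = 1; dotted semibreve = 24.
Adding: 8 + 8 + 2 + 8 + 3 + 8 + 1 + 24 = 62.
62 ÷ 4 = 15.5 beats.

15.5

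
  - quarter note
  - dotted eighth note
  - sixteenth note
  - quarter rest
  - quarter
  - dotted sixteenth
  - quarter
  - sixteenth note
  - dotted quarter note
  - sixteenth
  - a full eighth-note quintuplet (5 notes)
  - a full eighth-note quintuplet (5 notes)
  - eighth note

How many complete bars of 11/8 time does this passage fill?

2

One bar of 11/8 = 44 thirty-second notes.
Express everything in thirty-second notes: quarter note = 8; dotted eighth note = 6; sixteenth note = 2; quarter rest = 8; quarter = 8; dotted sixteenth = 3; quarter = 8; sixteenth note = 2; dotted quarter note = 12; sixteenth = 2; a full eighth-note quintuplet (5 notes) (five quintuplet eighths span one half) = 16; a full eighth-note quintuplet (5 notes) (five quintuplet eighths span one half) = 16; eighth note = 4.
Sum: 8 + 6 + 2 + 8 + 8 + 3 + 8 + 2 + 12 + 2 + 16 + 16 + 4 = 95.
95 ÷ 44 = 2 complete bars with 7 left over.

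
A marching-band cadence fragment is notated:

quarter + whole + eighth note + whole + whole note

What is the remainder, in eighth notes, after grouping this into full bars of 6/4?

3

One bar of 6/4 = 12 eighth notes.
In eighth notes: quarter = 2; whole = 8; eighth note = 1; whole = 8; whole note = 8.
Sum: 2 + 8 + 1 + 8 + 8 = 27.
27 ÷ 12 = 2 complete bars with 3 eighth notes remaining.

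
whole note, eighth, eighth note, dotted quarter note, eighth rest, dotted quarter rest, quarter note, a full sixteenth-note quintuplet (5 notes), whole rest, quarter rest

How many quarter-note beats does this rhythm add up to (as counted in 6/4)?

15.5

One quarter-note beat = 2 eighth notes.
Convert each value to eighth notes: whole note = 8; eighth = 1; eighth note = 1; dotted quarter note = 3; eighth rest = 1; dotted quarter rest = 3; quarter note = 2; a full sixteenth-note quintuplet (5 notes) (five quintuplet sixteenths span one quarter) = 2; whole rest = 8; quarter rest = 2.
Sum: 8 + 1 + 1 + 3 + 1 + 3 + 2 + 2 + 8 + 2 = 31.
31 ÷ 2 = 15.5 beats.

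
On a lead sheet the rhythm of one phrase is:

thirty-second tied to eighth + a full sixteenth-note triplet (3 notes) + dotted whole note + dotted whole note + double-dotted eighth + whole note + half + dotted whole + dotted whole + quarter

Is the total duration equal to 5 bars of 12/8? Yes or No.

No

One bar of 12/8 = 48 thirty-second notes, so 5 bars = 240.
In thirty-second notes: thirty-second tied to eighth (thirty-second + eighth) = 5; a full sixteenth-note triplet (3 notes) (three triplet sixteenths span one eighth) = 4; dotted whole note = 48; dotted whole note = 48; double-dotted eighth = 7; whole note = 32; half = 16; dotted whole = 48; dotted whole = 48; quarter = 8.
Total: 5 + 4 + 48 + 48 + 7 + 32 + 16 + 48 + 48 + 8 = 264.
264 exceeds 240, so the answer is No.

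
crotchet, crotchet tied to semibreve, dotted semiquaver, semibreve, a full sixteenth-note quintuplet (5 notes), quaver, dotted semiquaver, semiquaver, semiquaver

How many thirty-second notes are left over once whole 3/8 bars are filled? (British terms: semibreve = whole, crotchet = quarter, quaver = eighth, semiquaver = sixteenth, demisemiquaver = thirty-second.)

One bar of 3/8 = 12 thirty-second notes.
Convert each value to thirty-second notes: crotchet = 8; crotchet tied to semibreve (crotchet + semibreve) = 40; dotted semiquaver = 3; semibreve = 32; a full sixteenth-note quintuplet (5 notes) (five quintuplet sixteenths span one quarter) = 8; quaver = 4; dotted semiquaver = 3; semiquaver = 2; semiquaver = 2.
Sum: 8 + 40 + 3 + 32 + 8 + 4 + 3 + 2 + 2 = 102.
102 ÷ 12 = 8 complete bars with 6 thirty-second notes remaining.

6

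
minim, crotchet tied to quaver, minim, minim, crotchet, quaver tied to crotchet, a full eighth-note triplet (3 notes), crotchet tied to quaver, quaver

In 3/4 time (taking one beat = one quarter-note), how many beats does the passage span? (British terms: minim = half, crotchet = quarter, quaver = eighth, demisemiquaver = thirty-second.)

13

One quarter-note beat = 2 eighth notes.
Convert each value to eighth notes: minim = 4; crotchet tied to quaver (crotchet + quaver) = 3; minim = 4; minim = 4; crotchet = 2; quaver tied to crotchet (quaver + crotchet) = 3; a full eighth-note triplet (3 notes) (three triplet eighths span one quarter) = 2; crotchet tied to quaver (crotchet + quaver) = 3; quaver = 1.
Sum: 4 + 3 + 4 + 4 + 2 + 3 + 2 + 3 + 1 = 26.
26 ÷ 2 = 13 beats.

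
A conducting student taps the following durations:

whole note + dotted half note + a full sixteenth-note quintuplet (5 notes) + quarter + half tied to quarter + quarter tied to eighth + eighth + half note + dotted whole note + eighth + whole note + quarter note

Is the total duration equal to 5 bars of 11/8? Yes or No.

One bar of 11/8 = 11 eighth notes, so 5 bars = 55.
In eighth notes: whole note = 8; dotted half note = 6; a full sixteenth-note quintuplet (5 notes) (five quintuplet sixteenths span one quarter) = 2; quarter = 2; half tied to quarter (half + quarter) = 6; quarter tied to eighth (quarter + eighth) = 3; eighth = 1; half note = 4; dotted whole note = 12; eighth = 1; whole note = 8; quarter note = 2.
Altogether 8 + 6 + 2 + 2 + 6 + 3 + 1 + 4 + 12 + 1 + 8 + 2 = 55.
55 equals 55, so the answer is Yes.

Yes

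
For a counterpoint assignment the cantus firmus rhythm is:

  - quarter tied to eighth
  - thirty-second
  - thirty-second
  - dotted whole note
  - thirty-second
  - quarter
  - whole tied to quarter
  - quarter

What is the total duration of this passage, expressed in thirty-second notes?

119

Working in thirty-second notes: quarter tied to eighth (quarter + eighth) = 12; thirty-second = 1; thirty-second = 1; dotted whole note = 48; thirty-second = 1; quarter = 8; whole tied to quarter (whole + quarter) = 40; quarter = 8.
Altogether 12 + 1 + 1 + 48 + 1 + 8 + 40 + 8 = 119 thirty-second notes.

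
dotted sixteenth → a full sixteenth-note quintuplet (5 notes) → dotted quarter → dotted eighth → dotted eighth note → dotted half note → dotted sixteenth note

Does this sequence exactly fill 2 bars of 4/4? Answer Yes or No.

No

One bar of 4/4 = 32 thirty-second notes, so 2 bars = 64.
Express everything in thirty-second notes: dotted sixteenth = 3; a full sixteenth-note quintuplet (5 notes) (five quintuplet sixteenths span one quarter) = 8; dotted quarter = 12; dotted eighth = 6; dotted eighth note = 6; dotted half note = 24; dotted sixteenth note = 3.
Adding: 3 + 8 + 12 + 6 + 6 + 24 + 3 = 62.
62 falls short of 64, so the answer is No.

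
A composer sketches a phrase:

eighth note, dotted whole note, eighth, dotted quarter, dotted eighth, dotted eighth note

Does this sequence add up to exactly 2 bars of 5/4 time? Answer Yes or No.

Yes

One bar of 5/4 = 20 sixteenth notes, so 2 bars = 40.
Working in sixteenth notes: eighth note = 2; dotted whole note = 24; eighth = 2; dotted quarter = 6; dotted eighth = 3; dotted eighth note = 3.
Total: 2 + 24 + 2 + 6 + 3 + 3 = 40.
40 equals 40, so the answer is Yes.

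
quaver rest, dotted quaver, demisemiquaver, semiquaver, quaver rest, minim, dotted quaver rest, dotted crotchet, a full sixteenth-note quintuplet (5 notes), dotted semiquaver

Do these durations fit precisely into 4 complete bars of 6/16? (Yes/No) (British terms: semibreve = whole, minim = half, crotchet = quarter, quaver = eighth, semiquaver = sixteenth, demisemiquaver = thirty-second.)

No

One bar of 6/16 = 12 thirty-second notes, so 4 bars = 48.
Working in thirty-second notes: quaver rest = 4; dotted quaver = 6; demisemiquaver = 1; semiquaver = 2; quaver rest = 4; minim = 16; dotted quaver rest = 6; dotted crotchet = 12; a full sixteenth-note quintuplet (5 notes) (five quintuplet sixteenths span one quarter) = 8; dotted semiquaver = 3.
Total: 4 + 6 + 1 + 2 + 4 + 16 + 6 + 12 + 8 + 3 = 62.
62 exceeds 48, so the answer is No.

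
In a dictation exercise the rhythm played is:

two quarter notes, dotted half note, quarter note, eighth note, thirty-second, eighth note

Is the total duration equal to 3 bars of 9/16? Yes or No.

One bar of 9/16 = 18 thirty-second notes, so 3 bars = 54.
Working in thirty-second notes: quarter note = 8; quarter note = 8; dotted half note = 24; quarter note = 8; eighth note = 4; thirty-second = 1; eighth note = 4.
Altogether 8 + 8 + 24 + 8 + 4 + 1 + 4 = 57.
57 exceeds 54, so the answer is No.

No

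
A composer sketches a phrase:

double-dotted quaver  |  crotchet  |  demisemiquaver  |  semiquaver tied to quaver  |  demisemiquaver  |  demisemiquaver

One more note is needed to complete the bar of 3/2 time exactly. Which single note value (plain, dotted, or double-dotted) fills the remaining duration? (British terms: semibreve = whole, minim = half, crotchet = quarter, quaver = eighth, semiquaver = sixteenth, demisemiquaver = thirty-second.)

The bar of 3/2 = 48 thirty-second notes.
Convert each value to thirty-second notes: double-dotted quaver = 7; crotchet = 8; demisemiquaver = 1; semiquaver tied to quaver (semiquaver + quaver) = 6; demisemiquaver = 1; demisemiquaver = 1.
Total: 7 + 8 + 1 + 6 + 1 + 1 = 24.
Remaining: 48 − 24 = 24 thirty-second notes, which is a dotted half note.

dotted half note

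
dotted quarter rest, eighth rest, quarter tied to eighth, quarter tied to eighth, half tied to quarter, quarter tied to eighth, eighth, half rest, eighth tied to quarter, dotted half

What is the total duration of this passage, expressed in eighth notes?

33

Each duration in eighth notes: dotted quarter rest = 3; eighth rest = 1; quarter tied to eighth (quarter + eighth) = 3; quarter tied to eighth (quarter + eighth) = 3; half tied to quarter (half + quarter) = 6; quarter tied to eighth (quarter + eighth) = 3; eighth = 1; half rest = 4; eighth tied to quarter (eighth + quarter) = 3; dotted half = 6.
Total: 3 + 1 + 3 + 3 + 6 + 3 + 1 + 4 + 3 + 6 = 33 eighth notes.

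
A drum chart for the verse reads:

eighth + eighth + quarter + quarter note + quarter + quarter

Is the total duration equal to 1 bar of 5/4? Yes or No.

One bar of 5/4 = 10 eighth notes.
Express everything in eighth notes: eighth = 1; eighth = 1; quarter = 2; quarter note = 2; quarter = 2; quarter = 2.
Adding: 1 + 1 + 2 + 2 + 2 + 2 = 10.
10 equals 10, so the answer is Yes.

Yes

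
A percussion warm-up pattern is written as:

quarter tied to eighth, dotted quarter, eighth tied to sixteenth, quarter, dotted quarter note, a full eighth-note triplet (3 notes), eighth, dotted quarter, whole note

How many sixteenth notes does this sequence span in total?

In sixteenth notes: quarter tied to eighth (quarter + eighth) = 6; dotted quarter = 6; eighth tied to sixteenth (eighth + sixteenth) = 3; quarter = 4; dotted quarter note = 6; a full eighth-note triplet (3 notes) (three triplet eighths span one quarter) = 4; eighth = 2; dotted quarter = 6; whole note = 16.
Altogether 6 + 6 + 3 + 4 + 6 + 4 + 2 + 6 + 16 = 53 sixteenth notes.

53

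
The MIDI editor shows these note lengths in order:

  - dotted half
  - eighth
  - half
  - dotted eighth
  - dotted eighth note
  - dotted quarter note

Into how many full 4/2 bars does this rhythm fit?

One bar of 4/2 = 32 sixteenth notes.
Each duration in sixteenth notes: dotted half = 12; eighth = 2; half = 8; dotted eighth = 3; dotted eighth note = 3; dotted quarter note = 6.
Sum: 12 + 2 + 8 + 3 + 3 + 6 = 34.
34 ÷ 32 = 1 complete bar with 2 left over.

1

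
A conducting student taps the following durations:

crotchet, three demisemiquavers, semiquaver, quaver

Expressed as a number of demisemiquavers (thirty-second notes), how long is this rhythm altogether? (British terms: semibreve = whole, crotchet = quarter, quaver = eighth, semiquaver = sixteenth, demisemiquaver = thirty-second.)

Each duration in thirty-second notes: crotchet = 8; demisemiquaver = 1; demisemiquaver = 1; demisemiquaver = 1; semiquaver = 2; quaver = 4.
Sum: 8 + 1 + 1 + 1 + 2 + 4 = 17 thirty-second notes.

17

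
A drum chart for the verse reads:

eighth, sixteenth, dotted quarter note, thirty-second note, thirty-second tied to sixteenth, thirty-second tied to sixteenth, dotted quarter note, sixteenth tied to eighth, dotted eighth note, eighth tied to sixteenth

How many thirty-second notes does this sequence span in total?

55

Express everything in thirty-second notes: eighth = 4; sixteenth = 2; dotted quarter note = 12; thirty-second note = 1; thirty-second tied to sixteenth (thirty-second + sixteenth) = 3; thirty-second tied to sixteenth (thirty-second + sixteenth) = 3; dotted quarter note = 12; sixteenth tied to eighth (sixteenth + eighth) = 6; dotted eighth note = 6; eighth tied to sixteenth (eighth + sixteenth) = 6.
Total: 4 + 2 + 12 + 1 + 3 + 3 + 12 + 6 + 6 + 6 = 55 thirty-second notes.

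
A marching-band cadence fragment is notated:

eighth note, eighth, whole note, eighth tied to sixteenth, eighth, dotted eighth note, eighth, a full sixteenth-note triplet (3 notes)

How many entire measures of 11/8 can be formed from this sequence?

1

One bar of 11/8 = 22 sixteenth notes.
In sixteenth notes: eighth note = 2; eighth = 2; whole note = 16; eighth tied to sixteenth (eighth + sixteenth) = 3; eighth = 2; dotted eighth note = 3; eighth = 2; a full sixteenth-note triplet (3 notes) (three triplet sixteenths span one eighth) = 2.
Adding: 2 + 2 + 16 + 3 + 2 + 3 + 2 + 2 = 32.
32 ÷ 22 = 1 complete bar with 10 left over.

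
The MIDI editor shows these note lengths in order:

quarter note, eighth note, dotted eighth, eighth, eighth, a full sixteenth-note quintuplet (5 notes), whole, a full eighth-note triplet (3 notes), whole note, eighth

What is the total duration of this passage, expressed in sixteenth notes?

55

Convert each value to sixteenth notes: quarter note = 4; eighth note = 2; dotted eighth = 3; eighth = 2; eighth = 2; a full sixteenth-note quintuplet (5 notes) (five quintuplet sixteenths span one quarter) = 4; whole = 16; a full eighth-note triplet (3 notes) (three triplet eighths span one quarter) = 4; whole note = 16; eighth = 2.
Sum: 4 + 2 + 3 + 2 + 2 + 4 + 16 + 4 + 16 + 2 = 55 sixteenth notes.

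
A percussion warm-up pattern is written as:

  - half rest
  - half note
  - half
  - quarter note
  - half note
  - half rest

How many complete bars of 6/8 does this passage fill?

One bar of 6/8 = 3 quarter notes.
Each duration in quarter notes: half rest = 2; half note = 2; half = 2; quarter note = 1; half note = 2; half rest = 2.
Adding: 2 + 2 + 2 + 1 + 2 + 2 = 11.
11 ÷ 3 = 3 complete bars with 2 left over.

3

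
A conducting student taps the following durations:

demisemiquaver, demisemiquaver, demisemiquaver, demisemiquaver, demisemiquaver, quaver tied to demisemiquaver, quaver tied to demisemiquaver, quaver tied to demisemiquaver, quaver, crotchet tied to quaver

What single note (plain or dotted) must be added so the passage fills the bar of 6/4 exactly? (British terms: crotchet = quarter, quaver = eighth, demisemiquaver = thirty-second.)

The bar of 6/4 = 48 thirty-second notes.
Each duration in thirty-second notes: demisemiquaver = 1; demisemiquaver = 1; demisemiquaver = 1; demisemiquaver = 1; demisemiquaver = 1; quaver tied to demisemiquaver (quaver + demisemiquaver) = 5; quaver tied to demisemiquaver (quaver + demisemiquaver) = 5; quaver tied to demisemiquaver (quaver + demisemiquaver) = 5; quaver = 4; crotchet tied to quaver (crotchet + quaver) = 12.
Total: 1 + 1 + 1 + 1 + 1 + 5 + 5 + 5 + 4 + 12 = 36.
Remaining: 48 − 36 = 12 thirty-second notes, which is a dotted quarter note.

dotted quarter note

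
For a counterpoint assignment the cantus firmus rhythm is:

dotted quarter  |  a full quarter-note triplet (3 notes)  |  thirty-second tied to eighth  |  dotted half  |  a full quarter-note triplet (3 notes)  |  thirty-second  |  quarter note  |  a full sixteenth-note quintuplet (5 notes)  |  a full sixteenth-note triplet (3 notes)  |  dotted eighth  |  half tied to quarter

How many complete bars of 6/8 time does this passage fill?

One bar of 6/8 = 24 thirty-second notes.
Working in thirty-second notes: dotted quarter = 12; a full quarter-note triplet (3 notes) (three triplet quarters span one half) = 16; thirty-second tied to eighth (thirty-second + eighth) = 5; dotted half = 24; a full quarter-note triplet (3 notes) (three triplet quarters span one half) = 16; thirty-second = 1; quarter note = 8; a full sixteenth-note quintuplet (5 notes) (five quintuplet sixteenths span one quarter) = 8; a full sixteenth-note triplet (3 notes) (three triplet sixteenths span one eighth) = 4; dotted eighth = 6; half tied to quarter (half + quarter) = 24.
Sum: 12 + 16 + 5 + 24 + 16 + 1 + 8 + 8 + 4 + 6 + 24 = 124.
124 ÷ 24 = 5 complete bars with 4 left over.

5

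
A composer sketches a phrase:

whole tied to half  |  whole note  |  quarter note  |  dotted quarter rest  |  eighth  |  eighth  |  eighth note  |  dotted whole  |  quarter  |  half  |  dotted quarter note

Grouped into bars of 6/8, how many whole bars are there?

8

One bar of 6/8 = 6 eighth notes.
Convert each value to eighth notes: whole tied to half (whole + half) = 12; whole note = 8; quarter note = 2; dotted quarter rest = 3; eighth = 1; eighth = 1; eighth note = 1; dotted whole = 12; quarter = 2; half = 4; dotted quarter note = 3.
Altogether 12 + 8 + 2 + 3 + 1 + 1 + 1 + 12 + 2 + 4 + 3 = 49.
49 ÷ 6 = 8 complete bars with 1 left over.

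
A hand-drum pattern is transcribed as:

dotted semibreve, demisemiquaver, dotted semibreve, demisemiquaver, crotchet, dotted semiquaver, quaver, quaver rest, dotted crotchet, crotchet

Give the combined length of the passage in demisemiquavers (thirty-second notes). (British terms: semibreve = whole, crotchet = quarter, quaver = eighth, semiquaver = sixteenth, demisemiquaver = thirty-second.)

Each duration in thirty-second notes: dotted semibreve = 48; demisemiquaver = 1; dotted semibreve = 48; demisemiquaver = 1; crotchet = 8; dotted semiquaver = 3; quaver = 4; quaver rest = 4; dotted crotchet = 12; crotchet = 8.
Sum: 48 + 1 + 48 + 1 + 8 + 3 + 4 + 4 + 12 + 8 = 137 thirty-second notes.

137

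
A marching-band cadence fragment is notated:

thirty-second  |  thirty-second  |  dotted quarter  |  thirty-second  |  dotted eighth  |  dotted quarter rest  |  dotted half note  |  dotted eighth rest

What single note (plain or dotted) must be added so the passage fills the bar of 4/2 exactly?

The bar of 4/2 = 64 thirty-second notes.
Express everything in thirty-second notes: thirty-second = 1; thirty-second = 1; dotted quarter = 12; thirty-second = 1; dotted eighth = 6; dotted quarter rest = 12; dotted half note = 24; dotted eighth rest = 6.
Sum: 1 + 1 + 12 + 1 + 6 + 12 + 24 + 6 = 63.
Remaining: 64 − 63 = 1 thirty-second note, which is a thirty-second note.

thirty-second note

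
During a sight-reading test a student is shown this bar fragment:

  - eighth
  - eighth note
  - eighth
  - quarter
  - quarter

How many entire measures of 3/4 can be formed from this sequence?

One bar of 3/4 = 6 eighth notes.
In eighth notes: eighth = 1; eighth note = 1; eighth = 1; quarter = 2; quarter = 2.
Altogether 1 + 1 + 1 + 2 + 2 = 7.
7 ÷ 6 = 1 complete bar with 1 left over.

1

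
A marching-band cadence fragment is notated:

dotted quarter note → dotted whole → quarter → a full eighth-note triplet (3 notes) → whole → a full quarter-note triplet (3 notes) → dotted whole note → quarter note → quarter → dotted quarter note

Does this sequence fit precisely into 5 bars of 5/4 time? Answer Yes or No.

One bar of 5/4 = 10 eighth notes, so 5 bars = 50.
Working in eighth notes: dotted quarter note = 3; dotted whole = 12; quarter = 2; a full eighth-note triplet (3 notes) (three triplet eighths span one quarter) = 2; whole = 8; a full quarter-note triplet (3 notes) (three triplet quarters span one half) = 4; dotted whole note = 12; quarter note = 2; quarter = 2; dotted quarter note = 3.
Altogether 3 + 12 + 2 + 2 + 8 + 4 + 12 + 2 + 2 + 3 = 50.
50 equals 50, so the answer is Yes.

Yes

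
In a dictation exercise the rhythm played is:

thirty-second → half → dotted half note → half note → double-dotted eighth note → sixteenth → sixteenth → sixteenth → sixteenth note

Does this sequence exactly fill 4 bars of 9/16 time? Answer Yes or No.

Yes

One bar of 9/16 = 18 thirty-second notes, so 4 bars = 72.
Convert each value to thirty-second notes: thirty-second = 1; half = 16; dotted half note = 24; half note = 16; double-dotted eighth note = 7; sixteenth = 2; sixteenth = 2; sixteenth = 2; sixteenth note = 2.
Adding: 1 + 16 + 24 + 16 + 7 + 2 + 2 + 2 + 2 = 72.
72 equals 72, so the answer is Yes.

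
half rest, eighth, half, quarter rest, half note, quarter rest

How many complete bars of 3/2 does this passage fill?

1

One bar of 3/2 = 12 eighth notes.
Express everything in eighth notes: half rest = 4; eighth = 1; half = 4; quarter rest = 2; half note = 4; quarter rest = 2.
Sum: 4 + 1 + 4 + 2 + 4 + 2 = 17.
17 ÷ 12 = 1 complete bar with 5 left over.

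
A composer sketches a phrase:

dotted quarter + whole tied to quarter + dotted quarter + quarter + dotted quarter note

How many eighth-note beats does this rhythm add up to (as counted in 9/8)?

One eighth-note beat = 2 sixteenth notes.
Each duration in sixteenth notes: dotted quarter = 6; whole tied to quarter (whole + quarter) = 20; dotted quarter = 6; quarter = 4; dotted quarter note = 6.
Total: 6 + 20 + 6 + 4 + 6 = 42.
42 ÷ 2 = 21 beats.

21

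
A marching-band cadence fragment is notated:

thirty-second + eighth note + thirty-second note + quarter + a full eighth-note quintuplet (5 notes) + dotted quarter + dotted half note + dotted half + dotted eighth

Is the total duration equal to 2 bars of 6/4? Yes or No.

Yes

One bar of 6/4 = 48 thirty-second notes, so 2 bars = 96.
Convert each value to thirty-second notes: thirty-second = 1; eighth note = 4; thirty-second note = 1; quarter = 8; a full eighth-note quintuplet (5 notes) (five quintuplet eighths span one half) = 16; dotted quarter = 12; dotted half note = 24; dotted half = 24; dotted eighth = 6.
Altogether 1 + 4 + 1 + 8 + 16 + 12 + 24 + 24 + 6 = 96.
96 equals 96, so the answer is Yes.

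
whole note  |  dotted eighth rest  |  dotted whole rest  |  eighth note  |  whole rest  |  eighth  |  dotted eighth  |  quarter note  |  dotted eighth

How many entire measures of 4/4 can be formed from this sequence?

One bar of 4/4 = 16 sixteenth notes.
In sixteenth notes: whole note = 16; dotted eighth rest = 3; dotted whole rest = 24; eighth note = 2; whole rest = 16; eighth = 2; dotted eighth = 3; quarter note = 4; dotted eighth = 3.
Altogether 16 + 3 + 24 + 2 + 16 + 2 + 3 + 4 + 3 = 73.
73 ÷ 16 = 4 complete bars with 9 left over.

4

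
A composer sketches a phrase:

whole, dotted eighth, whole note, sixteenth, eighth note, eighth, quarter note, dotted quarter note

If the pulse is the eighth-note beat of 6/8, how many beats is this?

One eighth-note beat = 2 sixteenth notes.
Each duration in sixteenth notes: whole = 16; dotted eighth = 3; whole note = 16; sixteenth = 1; eighth note = 2; eighth = 2; quarter note = 4; dotted quarter note = 6.
Altogether 16 + 3 + 16 + 1 + 2 + 2 + 4 + 6 = 50.
50 ÷ 2 = 25 beats.

25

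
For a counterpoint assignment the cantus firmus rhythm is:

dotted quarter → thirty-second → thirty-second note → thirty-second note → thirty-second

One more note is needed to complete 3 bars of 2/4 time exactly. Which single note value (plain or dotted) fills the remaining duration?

3 bars of 2/4 = 48 thirty-second notes.
Working in thirty-second notes: dotted quarter = 12; thirty-second = 1; thirty-second note = 1; thirty-second note = 1; thirty-second = 1.
Total: 12 + 1 + 1 + 1 + 1 = 16.
Remaining: 48 − 16 = 32 thirty-second notes, which is a whole note.

whole note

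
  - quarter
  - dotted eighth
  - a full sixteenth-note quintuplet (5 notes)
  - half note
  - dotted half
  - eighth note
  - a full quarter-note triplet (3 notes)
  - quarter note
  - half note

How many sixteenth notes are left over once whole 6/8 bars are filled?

5

One bar of 6/8 = 12 sixteenth notes.
Express everything in sixteenth notes: quarter = 4; dotted eighth = 3; a full sixteenth-note quintuplet (5 notes) (five quintuplet sixteenths span one quarter) = 4; half note = 8; dotted half = 12; eighth note = 2; a full quarter-note triplet (3 notes) (three triplet quarters span one half) = 8; quarter note = 4; half note = 8.
Adding: 4 + 3 + 4 + 8 + 12 + 2 + 8 + 4 + 8 = 53.
53 ÷ 12 = 4 complete bars with 5 sixteenth notes remaining.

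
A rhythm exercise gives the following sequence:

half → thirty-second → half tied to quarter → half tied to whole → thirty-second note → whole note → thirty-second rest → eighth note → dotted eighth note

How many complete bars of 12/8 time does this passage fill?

One bar of 12/8 = 48 thirty-second notes.
Convert each value to thirty-second notes: half = 16; thirty-second = 1; half tied to quarter (half + quarter) = 24; half tied to whole (half + whole) = 48; thirty-second note = 1; whole note = 32; thirty-second rest = 1; eighth note = 4; dotted eighth note = 6.
Altogether 16 + 1 + 24 + 48 + 1 + 32 + 1 + 4 + 6 = 133.
133 ÷ 48 = 2 complete bars with 37 left over.

2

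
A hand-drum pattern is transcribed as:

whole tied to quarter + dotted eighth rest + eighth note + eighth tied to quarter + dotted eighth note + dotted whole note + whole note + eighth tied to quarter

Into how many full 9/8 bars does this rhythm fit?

One bar of 9/8 = 18 sixteenth notes.
Convert each value to sixteenth notes: whole tied to quarter (whole + quarter) = 20; dotted eighth rest = 3; eighth note = 2; eighth tied to quarter (eighth + quarter) = 6; dotted eighth note = 3; dotted whole note = 24; whole note = 16; eighth tied to quarter (eighth + quarter) = 6.
Altogether 20 + 3 + 2 + 6 + 3 + 24 + 16 + 6 = 80.
80 ÷ 18 = 4 complete bars with 8 left over.

4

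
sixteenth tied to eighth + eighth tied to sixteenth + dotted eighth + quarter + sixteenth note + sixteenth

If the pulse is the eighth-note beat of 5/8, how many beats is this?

7.5

One eighth-note beat = 2 sixteenth notes.
Each duration in sixteenth notes: sixteenth tied to eighth (sixteenth + eighth) = 3; eighth tied to sixteenth (eighth + sixteenth) = 3; dotted eighth = 3; quarter = 4; sixteenth note = 1; sixteenth = 1.
Adding: 3 + 3 + 3 + 4 + 1 + 1 = 15.
15 ÷ 2 = 7.5 beats.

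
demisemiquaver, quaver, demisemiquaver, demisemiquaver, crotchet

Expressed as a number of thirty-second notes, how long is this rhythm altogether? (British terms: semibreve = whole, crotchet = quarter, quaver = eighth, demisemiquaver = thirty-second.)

15

Each duration in thirty-second notes: demisemiquaver = 1; quaver = 4; demisemiquaver = 1; demisemiquaver = 1; crotchet = 8.
Adding: 1 + 4 + 1 + 1 + 8 = 15 thirty-second notes.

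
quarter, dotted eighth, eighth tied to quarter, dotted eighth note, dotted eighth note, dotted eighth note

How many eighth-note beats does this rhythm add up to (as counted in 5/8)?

11

One eighth-note beat = 2 sixteenth notes.
Each duration in sixteenth notes: quarter = 4; dotted eighth = 3; eighth tied to quarter (eighth + quarter) = 6; dotted eighth note = 3; dotted eighth note = 3; dotted eighth note = 3.
Total: 4 + 3 + 6 + 3 + 3 + 3 = 22.
22 ÷ 2 = 11 beats.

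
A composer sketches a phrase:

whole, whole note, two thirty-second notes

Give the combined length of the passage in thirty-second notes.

In thirty-second notes: whole = 32; whole note = 32; thirty-second note = 1; thirty-second note = 1.
Sum: 32 + 32 + 1 + 1 = 66 thirty-second notes.

66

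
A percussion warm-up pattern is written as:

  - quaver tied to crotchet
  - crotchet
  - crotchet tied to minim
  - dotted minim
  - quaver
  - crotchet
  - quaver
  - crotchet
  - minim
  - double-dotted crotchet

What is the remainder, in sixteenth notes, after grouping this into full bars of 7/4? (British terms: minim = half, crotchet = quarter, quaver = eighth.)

5

One bar of 7/4 = 28 sixteenth notes.
In sixteenth notes: quaver tied to crotchet (quaver + crotchet) = 6; crotchet = 4; crotchet tied to minim (crotchet + minim) = 12; dotted minim = 12; quaver = 2; crotchet = 4; quaver = 2; crotchet = 4; minim = 8; double-dotted crotchet = 7.
Altogether 6 + 4 + 12 + 12 + 2 + 4 + 2 + 4 + 8 + 7 = 61.
61 ÷ 28 = 2 complete bars with 5 sixteenth notes remaining.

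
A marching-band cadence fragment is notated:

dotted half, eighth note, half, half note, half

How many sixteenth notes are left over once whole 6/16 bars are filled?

2

One bar of 6/16 = 3 eighth notes.
Convert each value to eighth notes: dotted half = 6; eighth note = 1; half = 4; half note = 4; half = 4.
Sum: 6 + 1 + 4 + 4 + 4 = 19.
19 ÷ 3 = 6 complete bars with 1 eighth note remaining = 2 sixteenth notes.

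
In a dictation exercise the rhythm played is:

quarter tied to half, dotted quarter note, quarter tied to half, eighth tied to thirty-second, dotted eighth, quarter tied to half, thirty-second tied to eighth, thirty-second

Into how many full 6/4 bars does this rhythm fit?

One bar of 6/4 = 48 thirty-second notes.
Each duration in thirty-second notes: quarter tied to half (quarter + half) = 24; dotted quarter note = 12; quarter tied to half (quarter + half) = 24; eighth tied to thirty-second (eighth + thirty-second) = 5; dotted eighth = 6; quarter tied to half (quarter + half) = 24; thirty-second tied to eighth (thirty-second + eighth) = 5; thirty-second = 1.
Altogether 24 + 12 + 24 + 5 + 6 + 24 + 5 + 1 = 101.
101 ÷ 48 = 2 complete bars with 5 left over.

2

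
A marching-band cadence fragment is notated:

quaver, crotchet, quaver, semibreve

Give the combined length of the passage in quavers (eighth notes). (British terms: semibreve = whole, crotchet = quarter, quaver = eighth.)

12

In eighth notes: quaver = 1; crotchet = 2; quaver = 1; semibreve = 8.
Total: 1 + 2 + 1 + 8 = 12 eighth notes.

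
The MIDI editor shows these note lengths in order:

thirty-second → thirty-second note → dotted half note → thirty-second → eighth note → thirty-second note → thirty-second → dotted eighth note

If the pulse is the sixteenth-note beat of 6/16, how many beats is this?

One sixteenth-note beat = 2 thirty-second notes.
Each duration in thirty-second notes: thirty-second = 1; thirty-second note = 1; dotted half note = 24; thirty-second = 1; eighth note = 4; thirty-second note = 1; thirty-second = 1; dotted eighth note = 6.
Sum: 1 + 1 + 24 + 1 + 4 + 1 + 1 + 6 = 39.
39 ÷ 2 = 19.5 beats.

19.5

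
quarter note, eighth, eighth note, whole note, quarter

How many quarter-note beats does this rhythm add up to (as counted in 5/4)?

7

One quarter-note beat = 2 eighth notes.
Convert each value to eighth notes: quarter note = 2; eighth = 1; eighth note = 1; whole note = 8; quarter = 2.
Total: 2 + 1 + 1 + 8 + 2 = 14.
14 ÷ 2 = 7 beats.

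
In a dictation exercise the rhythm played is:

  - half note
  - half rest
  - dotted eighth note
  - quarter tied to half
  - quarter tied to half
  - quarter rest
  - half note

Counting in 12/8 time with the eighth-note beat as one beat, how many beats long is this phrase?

One eighth-note beat = 2 sixteenth notes.
In sixteenth notes: half note = 8; half rest = 8; dotted eighth note = 3; quarter tied to half (quarter + half) = 12; quarter tied to half (quarter + half) = 12; quarter rest = 4; half note = 8.
Sum: 8 + 8 + 3 + 12 + 12 + 4 + 8 = 55.
55 ÷ 2 = 27.5 beats.

27.5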